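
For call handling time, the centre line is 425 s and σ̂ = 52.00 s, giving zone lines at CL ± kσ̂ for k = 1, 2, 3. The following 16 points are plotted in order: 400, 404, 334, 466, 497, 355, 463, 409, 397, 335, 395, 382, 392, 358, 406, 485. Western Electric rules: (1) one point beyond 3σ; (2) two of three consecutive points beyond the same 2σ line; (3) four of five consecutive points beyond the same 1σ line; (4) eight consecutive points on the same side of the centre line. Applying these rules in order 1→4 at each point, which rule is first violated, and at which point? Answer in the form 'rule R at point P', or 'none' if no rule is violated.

Zone of each point (C = within 1σ̂, B = 1σ̂–2σ̂, A = 2σ̂–3σ̂, * = beyond 3σ̂; sign = side of CL): 1:-C, 2:-C, 3:-B, 4:+C, 5:+B, 6:-B, 7:+C, 8:-C, 9:-C, 10:-B, 11:-C, 12:-C, 13:-C, 14:-B, 15:-C, 16:+B
Rule 4 (eight consecutive points on the same side of the centre line) is satisfied at point 15.

rule 4 at point 15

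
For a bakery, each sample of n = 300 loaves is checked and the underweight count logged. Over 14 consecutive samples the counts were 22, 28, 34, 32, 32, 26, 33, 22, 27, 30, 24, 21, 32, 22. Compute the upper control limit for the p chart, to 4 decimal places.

p̄ = Σdᵢ / (k·n) = 385 / (14 × 300) = 0.09167
UCL = p̄ + 3·√(p̄(1−p̄)/n) = 0.09167 + 3 × √(0.09167×0.90833/300) = 0.09167 + 3 × 0.01666 = 0.14165

0.1416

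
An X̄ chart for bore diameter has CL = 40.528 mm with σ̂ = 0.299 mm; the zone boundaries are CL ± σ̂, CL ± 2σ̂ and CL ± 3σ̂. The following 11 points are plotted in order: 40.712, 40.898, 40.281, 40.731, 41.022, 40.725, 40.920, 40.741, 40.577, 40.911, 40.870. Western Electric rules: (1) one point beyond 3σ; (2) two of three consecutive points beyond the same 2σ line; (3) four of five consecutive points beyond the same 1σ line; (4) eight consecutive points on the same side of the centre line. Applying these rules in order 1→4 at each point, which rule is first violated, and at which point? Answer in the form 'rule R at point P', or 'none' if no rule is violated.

Zone of each point (C = within 1σ̂, B = 1σ̂–2σ̂, A = 2σ̂–3σ̂, * = beyond 3σ̂; sign = side of CL): 1:+C, 2:+B, 3:-C, 4:+C, 5:+B, 6:+C, 7:+B, 8:+C, 9:+C, 10:+B, 11:+B
Rule 4 (eight consecutive points on the same side of the centre line) is satisfied at point 11.

rule 4 at point 11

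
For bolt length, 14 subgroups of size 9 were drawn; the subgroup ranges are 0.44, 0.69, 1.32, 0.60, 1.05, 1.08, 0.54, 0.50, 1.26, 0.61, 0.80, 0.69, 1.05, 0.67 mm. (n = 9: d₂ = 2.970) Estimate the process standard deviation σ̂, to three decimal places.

R̄ = (0.44 + 0.69 + 1.32 + 0.60 + 1.05 + 1.08 + 0.54 + 0.50 + 1.26 + 0.61 + 0.80 + 0.69 + 1.05 + 0.67) / 14 = 0.8071
σ̂ = R̄ / d₂ = 0.8071 / 2.970 = 0.2718

0.272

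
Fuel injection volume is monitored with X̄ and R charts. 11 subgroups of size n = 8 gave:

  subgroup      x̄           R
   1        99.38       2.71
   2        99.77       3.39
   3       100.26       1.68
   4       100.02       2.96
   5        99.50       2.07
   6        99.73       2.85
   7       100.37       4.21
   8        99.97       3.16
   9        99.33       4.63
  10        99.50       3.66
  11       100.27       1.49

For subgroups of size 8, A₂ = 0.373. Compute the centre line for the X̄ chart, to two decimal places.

X̄̄ = (99.38 + 99.77 + 100.26 + 100.02 + 99.50 + 99.73 + 100.37 + 99.97 + 99.33 + 99.50 + 100.27) / 11 = 1098.1000 / 11 = 99.8273
CL = X̄̄ = 99.8273

99.83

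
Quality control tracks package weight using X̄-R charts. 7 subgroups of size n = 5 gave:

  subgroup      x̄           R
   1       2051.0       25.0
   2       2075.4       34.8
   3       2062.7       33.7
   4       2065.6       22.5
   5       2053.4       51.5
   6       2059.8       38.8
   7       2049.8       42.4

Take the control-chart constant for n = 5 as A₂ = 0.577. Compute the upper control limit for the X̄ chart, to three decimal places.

X̄̄ = (2051.0 + 2075.4 + 2062.7 + 2065.6 + 2053.4 + 2059.8 + 2049.8) / 7 = 14417.7000 / 7 = 2059.6714
R̄ = (25.0 + 34.8 + 33.7 + 22.5 + 51.5 + 38.8 + 42.4) / 7 = 248.7000 / 7 = 35.5286
UCL = X̄̄ + A₂·R̄ = 2059.6714 + 0.577 × 35.5286 = 2080.1714

2080.171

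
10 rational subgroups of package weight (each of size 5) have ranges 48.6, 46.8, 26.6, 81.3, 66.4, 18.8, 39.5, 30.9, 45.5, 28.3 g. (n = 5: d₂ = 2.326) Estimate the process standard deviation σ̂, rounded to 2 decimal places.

R̄ = (48.6 + 46.8 + 26.6 + 81.3 + 66.4 + 18.8 + 39.5 + 30.9 + 45.5 + 28.3) / 10 = 43.2700
σ̂ = R̄ / d₂ = 43.2700 / 2.326 = 18.6028

18.60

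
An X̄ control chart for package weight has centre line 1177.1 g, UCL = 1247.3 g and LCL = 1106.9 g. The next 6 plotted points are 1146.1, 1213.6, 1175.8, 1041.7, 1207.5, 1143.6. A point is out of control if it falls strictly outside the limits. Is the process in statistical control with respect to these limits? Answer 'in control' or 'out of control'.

Compare each point to [1106.9, 1247.3]: sample 4 = 1041.7 < LCL.

out of control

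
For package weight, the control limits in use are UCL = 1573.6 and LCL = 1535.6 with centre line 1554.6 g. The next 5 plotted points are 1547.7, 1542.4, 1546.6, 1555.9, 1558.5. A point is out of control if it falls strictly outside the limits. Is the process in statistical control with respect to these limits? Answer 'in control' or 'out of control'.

All 5 points lie within [1535.6, 1573.6].

in control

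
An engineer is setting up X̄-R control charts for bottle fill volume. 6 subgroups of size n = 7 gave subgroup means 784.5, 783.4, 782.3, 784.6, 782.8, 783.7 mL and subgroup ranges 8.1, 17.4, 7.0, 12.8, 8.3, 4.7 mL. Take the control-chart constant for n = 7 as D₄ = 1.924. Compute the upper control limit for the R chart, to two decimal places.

R̄ = (8.1 + 17.4 + 7.0 + 12.8 + 8.3 + 4.7) / 6 = 58.3000 / 6 = 9.7167
UCL_R = D₄·R̄ = 1.924 × 9.7167 = 18.6949

18.69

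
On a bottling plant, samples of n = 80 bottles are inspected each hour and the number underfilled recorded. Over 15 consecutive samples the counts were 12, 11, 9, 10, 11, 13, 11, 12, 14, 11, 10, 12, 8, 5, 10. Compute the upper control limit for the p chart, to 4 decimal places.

0.2462

p̄ = Σdᵢ / (k·n) = 159 / (15 × 80) = 0.13250
UCL = p̄ + 3·√(p̄(1−p̄)/n) = 0.13250 + 3 × √(0.13250×0.86750/80) = 0.13250 + 3 × 0.03791 = 0.24622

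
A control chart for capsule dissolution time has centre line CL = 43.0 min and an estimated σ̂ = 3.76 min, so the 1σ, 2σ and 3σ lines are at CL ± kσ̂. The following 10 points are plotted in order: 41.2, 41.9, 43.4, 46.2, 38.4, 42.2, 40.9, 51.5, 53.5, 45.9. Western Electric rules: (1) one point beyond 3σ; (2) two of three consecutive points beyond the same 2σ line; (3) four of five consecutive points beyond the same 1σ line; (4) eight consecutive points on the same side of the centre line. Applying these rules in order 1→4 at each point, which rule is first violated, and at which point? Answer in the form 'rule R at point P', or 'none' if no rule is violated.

rule 2 at point 9

Zone of each point (C = within 1σ̂, B = 1σ̂–2σ̂, A = 2σ̂–3σ̂, * = beyond 3σ̂; sign = side of CL): 1:-C, 2:-C, 3:+C, 4:+C, 5:-B, 6:-C, 7:-C, 8:+A, 9:+A, 10:+C
Rule 2 (two of three consecutive points beyond the same 2σ limit) is satisfied at point 9.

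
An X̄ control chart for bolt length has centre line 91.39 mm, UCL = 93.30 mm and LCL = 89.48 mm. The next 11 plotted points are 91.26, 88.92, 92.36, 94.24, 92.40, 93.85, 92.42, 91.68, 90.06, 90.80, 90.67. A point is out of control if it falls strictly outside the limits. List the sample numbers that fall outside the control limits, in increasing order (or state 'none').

Compare each point to [89.48, 93.30]: sample 2 = 88.92 < LCL; sample 4 = 94.24 > UCL; sample 6 = 93.85 > UCL.

2, 4, 6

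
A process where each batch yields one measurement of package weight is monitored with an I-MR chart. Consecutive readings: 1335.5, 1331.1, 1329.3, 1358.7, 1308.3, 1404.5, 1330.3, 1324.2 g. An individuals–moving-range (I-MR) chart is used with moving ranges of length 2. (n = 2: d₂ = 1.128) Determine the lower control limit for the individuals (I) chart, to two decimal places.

1240.50

X̄ = (1335.5 + 1331.1 + 1329.3 + 1358.7 + 1308.3 + 1404.5 + 1330.3 + 1324.2) / 8 = 1340.2375
Moving ranges: 4.4, 1.8, 29.4, 50.4, 96.2, 74.2, 6.1; M̄R̄ = 262.5000 / 7 = 37.5000
LCL = X̄ − 3·M̄R̄/d₂ = 1340.2375 − 3 × 37.5000 / 1.128 = 1240.5035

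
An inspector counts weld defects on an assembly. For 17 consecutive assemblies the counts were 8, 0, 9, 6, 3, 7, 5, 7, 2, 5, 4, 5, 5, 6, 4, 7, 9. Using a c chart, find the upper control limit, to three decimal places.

12.391

c̄ = (8 + 0 + 9 + 6 + 3 + 7 + 5 + 7 + 2 + 5 + 4 + 5 + 5 + 6 + 4 + 7 + 9) / 17 = 92 / 17 = 5.4118
UCL = c̄ + 3√c̄ = 5.4118 + 3 × √5.4118 = 5.4118 + 3 × 2.3263 = 12.3907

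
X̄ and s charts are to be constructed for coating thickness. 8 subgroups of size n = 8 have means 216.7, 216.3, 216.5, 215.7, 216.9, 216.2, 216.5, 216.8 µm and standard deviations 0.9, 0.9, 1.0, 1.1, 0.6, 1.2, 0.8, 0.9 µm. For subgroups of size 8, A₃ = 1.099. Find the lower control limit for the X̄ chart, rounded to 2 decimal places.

215.43

X̄̄ = (216.7 + 216.3 + 216.5 + 215.7 + 216.9 + 216.2 + 216.5 + 216.8) / 8 = 216.4500
s̄ = (0.9 + 0.9 + 1.0 + 1.1 + 0.6 + 1.2 + 0.8 + 0.9) / 8 = 0.9250
LCL = X̄̄ − A₃·s̄ = 216.4500 − 1.099 × 0.9250 = 215.4334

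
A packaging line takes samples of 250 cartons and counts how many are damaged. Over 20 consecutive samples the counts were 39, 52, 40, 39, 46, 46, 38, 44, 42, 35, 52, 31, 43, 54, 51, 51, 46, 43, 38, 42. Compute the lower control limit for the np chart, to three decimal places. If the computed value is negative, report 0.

25.601

p̄ = Σdᵢ / (k·n) = 872 / (20 × 250) = 0.17440
LCL = np̄ − 3·√(np̄(1−p̄)) = 43.6000 − 3 × 5.9997 = 25.6010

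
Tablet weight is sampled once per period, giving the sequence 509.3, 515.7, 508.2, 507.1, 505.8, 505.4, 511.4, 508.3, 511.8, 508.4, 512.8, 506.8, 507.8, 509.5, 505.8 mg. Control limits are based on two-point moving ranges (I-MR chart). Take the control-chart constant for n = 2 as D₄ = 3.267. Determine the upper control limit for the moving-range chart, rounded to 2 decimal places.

11.55

Moving ranges: 6.4, 7.5, 1.1, 1.3, 0.4, 6.0, 3.1, 3.5, 3.4, 4.4, 6.0, 1.0, 1.7, 3.7; M̄R̄ = 49.5000 / 14 = 3.5357
UCL_MR = D₄·M̄R̄ = 3.267 × 3.5357 = 11.5512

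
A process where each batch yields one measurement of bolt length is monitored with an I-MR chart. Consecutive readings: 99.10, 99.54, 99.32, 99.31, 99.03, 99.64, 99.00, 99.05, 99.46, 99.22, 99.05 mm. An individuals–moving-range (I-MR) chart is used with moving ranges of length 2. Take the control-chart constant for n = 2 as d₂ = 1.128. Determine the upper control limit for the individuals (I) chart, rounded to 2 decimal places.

100.06

X̄ = (99.10 + 99.54 + 99.32 + 99.31 + 99.03 + 99.64 + 99.00 + 99.05 + 99.46 + 99.22 + 99.05) / 11 = 99.2473
Moving ranges: 0.44, 0.22, 0.01, 0.28, 0.61, 0.64, 0.05, 0.41, 0.24, 0.17; M̄R̄ = 3.0700 / 10 = 0.3070
UCL = X̄ + 3·M̄R̄/d₂ = 99.2473 + 3 × 0.3070 / 1.128 = 100.0638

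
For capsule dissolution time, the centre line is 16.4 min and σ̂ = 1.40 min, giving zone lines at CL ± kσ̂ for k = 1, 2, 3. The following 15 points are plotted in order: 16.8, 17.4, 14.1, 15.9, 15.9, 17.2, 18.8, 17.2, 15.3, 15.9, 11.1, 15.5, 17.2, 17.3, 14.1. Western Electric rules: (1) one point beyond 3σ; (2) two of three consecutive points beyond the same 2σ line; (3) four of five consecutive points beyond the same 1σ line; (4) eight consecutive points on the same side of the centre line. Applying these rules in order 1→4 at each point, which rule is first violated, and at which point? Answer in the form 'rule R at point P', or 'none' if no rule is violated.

Zone of each point (C = within 1σ̂, B = 1σ̂–2σ̂, A = 2σ̂–3σ̂, * = beyond 3σ̂; sign = side of CL): 1:+C, 2:+C, 3:-B, 4:-C, 5:-C, 6:+C, 7:+B, 8:+C, 9:-C, 10:-C, 11:-*, 12:-C, 13:+C, 14:+C, 15:-B
Rule 1 (one point beyond the 3σ limits) is satisfied at point 11.

rule 1 at point 11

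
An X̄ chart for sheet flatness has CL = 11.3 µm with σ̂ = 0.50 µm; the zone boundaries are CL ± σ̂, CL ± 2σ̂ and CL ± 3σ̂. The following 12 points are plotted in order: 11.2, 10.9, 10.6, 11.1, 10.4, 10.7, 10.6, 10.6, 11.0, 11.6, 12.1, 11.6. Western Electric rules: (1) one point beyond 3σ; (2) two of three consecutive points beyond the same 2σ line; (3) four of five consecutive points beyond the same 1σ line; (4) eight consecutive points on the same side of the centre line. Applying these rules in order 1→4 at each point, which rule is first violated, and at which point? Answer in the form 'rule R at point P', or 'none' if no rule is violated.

Zone of each point (C = within 1σ̂, B = 1σ̂–2σ̂, A = 2σ̂–3σ̂, * = beyond 3σ̂; sign = side of CL): 1:-C, 2:-C, 3:-B, 4:-C, 5:-B, 6:-B, 7:-B, 8:-B, 9:-C, 10:+C, 11:+B, 12:+C
Rule 3 (four of five consecutive points beyond the same 1σ limit) is satisfied at point 7.

rule 3 at point 7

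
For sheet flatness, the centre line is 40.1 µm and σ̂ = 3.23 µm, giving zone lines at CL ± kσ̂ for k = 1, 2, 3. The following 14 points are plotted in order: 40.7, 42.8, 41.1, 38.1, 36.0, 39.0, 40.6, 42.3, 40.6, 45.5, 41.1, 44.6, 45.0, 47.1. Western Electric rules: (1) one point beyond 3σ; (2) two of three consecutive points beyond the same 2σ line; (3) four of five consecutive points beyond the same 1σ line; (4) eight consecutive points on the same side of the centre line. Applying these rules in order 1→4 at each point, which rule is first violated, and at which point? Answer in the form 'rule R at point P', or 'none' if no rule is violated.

Zone of each point (C = within 1σ̂, B = 1σ̂–2σ̂, A = 2σ̂–3σ̂, * = beyond 3σ̂; sign = side of CL): 1:+C, 2:+C, 3:+C, 4:-C, 5:-B, 6:-C, 7:+C, 8:+C, 9:+C, 10:+B, 11:+C, 12:+B, 13:+B, 14:+A
Rule 3 (four of five consecutive points beyond the same 1σ limit) is satisfied at point 14.

rule 3 at point 14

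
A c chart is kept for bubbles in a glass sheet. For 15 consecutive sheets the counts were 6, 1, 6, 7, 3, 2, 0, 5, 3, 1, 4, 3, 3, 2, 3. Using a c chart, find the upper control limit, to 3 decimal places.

c̄ = (6 + 1 + 6 + 7 + 3 + 2 + 0 + 5 + 3 + 1 + 4 + 3 + 3 + 2 + 3) / 15 = 49 / 15 = 3.2667
UCL = c̄ + 3√c̄ = 3.2667 + 3 × √3.2667 = 3.2667 + 3 × 1.8074 = 8.6888

8.689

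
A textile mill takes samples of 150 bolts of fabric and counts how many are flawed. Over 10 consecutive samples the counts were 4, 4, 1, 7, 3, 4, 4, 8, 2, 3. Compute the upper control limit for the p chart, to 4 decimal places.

0.0661

p̄ = Σdᵢ / (k·n) = 40 / (10 × 150) = 0.02667
UCL = p̄ + 3·√(p̄(1−p̄)/n) = 0.02667 + 3 × √(0.02667×0.97333/150) = 0.02667 + 3 × 0.01315 = 0.06613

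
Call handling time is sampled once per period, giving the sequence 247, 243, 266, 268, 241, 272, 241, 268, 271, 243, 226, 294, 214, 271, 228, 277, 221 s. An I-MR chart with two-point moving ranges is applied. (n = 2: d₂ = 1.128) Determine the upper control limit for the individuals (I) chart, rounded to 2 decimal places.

X̄ = (247 + 243 + 266 + 268 + 241 + 272 + 241 + 268 + 271 + 243 + 226 + 294 + 214 + 271 + 228 + 277 + 221) / 17 = 252.4118
Moving ranges: 4, 23, 2, 27, 31, 31, 27, 3, 28, 17, 68, 80, 57, 43, 49, 56; M̄R̄ = 546.0000 / 16 = 34.1250
UCL = X̄ + 3·M̄R̄/d₂ = 252.4118 + 3 × 34.1250 / 1.128 = 343.1697

343.17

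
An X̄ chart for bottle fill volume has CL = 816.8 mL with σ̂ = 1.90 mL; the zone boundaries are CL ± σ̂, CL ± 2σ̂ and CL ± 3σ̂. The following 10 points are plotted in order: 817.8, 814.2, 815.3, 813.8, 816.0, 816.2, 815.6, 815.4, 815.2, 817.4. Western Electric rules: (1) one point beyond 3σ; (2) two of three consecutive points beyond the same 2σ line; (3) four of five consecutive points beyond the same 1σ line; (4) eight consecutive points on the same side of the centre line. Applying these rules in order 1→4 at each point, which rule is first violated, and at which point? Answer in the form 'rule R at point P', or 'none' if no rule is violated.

Zone of each point (C = within 1σ̂, B = 1σ̂–2σ̂, A = 2σ̂–3σ̂, * = beyond 3σ̂; sign = side of CL): 1:+C, 2:-B, 3:-C, 4:-B, 5:-C, 6:-C, 7:-C, 8:-C, 9:-C, 10:+C
Rule 4 (eight consecutive points on the same side of the centre line) is satisfied at point 9.

rule 4 at point 9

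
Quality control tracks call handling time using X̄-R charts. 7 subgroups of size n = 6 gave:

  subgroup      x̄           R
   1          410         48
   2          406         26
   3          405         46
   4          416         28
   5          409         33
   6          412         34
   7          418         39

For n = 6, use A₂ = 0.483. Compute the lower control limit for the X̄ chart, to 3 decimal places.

393.331

X̄̄ = (410 + 406 + 405 + 416 + 409 + 412 + 418) / 7 = 2876.0000 / 7 = 410.8571
R̄ = (48 + 26 + 46 + 28 + 33 + 34 + 39) / 7 = 254.0000 / 7 = 36.2857
LCL = X̄̄ − A₂·R̄ = 410.8571 − 0.483 × 36.2857 = 393.3311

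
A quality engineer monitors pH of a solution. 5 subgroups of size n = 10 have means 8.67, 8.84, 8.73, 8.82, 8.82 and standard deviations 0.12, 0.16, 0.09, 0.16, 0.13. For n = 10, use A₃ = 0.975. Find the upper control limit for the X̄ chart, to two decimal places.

X̄̄ = (8.67 + 8.84 + 8.73 + 8.82 + 8.82) / 5 = 8.7760
s̄ = (0.12 + 0.16 + 0.09 + 0.16 + 0.13) / 5 = 0.1320
UCL = X̄̄ + A₃·s̄ = 8.7760 + 0.975 × 0.1320 = 8.9047

8.90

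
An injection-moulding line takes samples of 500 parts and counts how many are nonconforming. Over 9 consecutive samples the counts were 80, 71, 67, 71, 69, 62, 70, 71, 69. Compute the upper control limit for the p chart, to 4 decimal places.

p̄ = Σdᵢ / (k·n) = 630 / (9 × 500) = 0.14000
UCL = p̄ + 3·√(p̄(1−p̄)/n) = 0.14000 + 3 × √(0.14000×0.86000/500) = 0.14000 + 3 × 0.01552 = 0.18655

0.1866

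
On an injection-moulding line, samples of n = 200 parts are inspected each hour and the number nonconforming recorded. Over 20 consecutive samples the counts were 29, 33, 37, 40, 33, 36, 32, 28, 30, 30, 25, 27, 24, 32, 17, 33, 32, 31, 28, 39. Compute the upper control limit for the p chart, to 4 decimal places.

p̄ = Σdᵢ / (k·n) = 616 / (20 × 200) = 0.15400
UCL = p̄ + 3·√(p̄(1−p̄)/n) = 0.15400 + 3 × √(0.15400×0.84600/200) = 0.15400 + 3 × 0.02552 = 0.23057

0.2306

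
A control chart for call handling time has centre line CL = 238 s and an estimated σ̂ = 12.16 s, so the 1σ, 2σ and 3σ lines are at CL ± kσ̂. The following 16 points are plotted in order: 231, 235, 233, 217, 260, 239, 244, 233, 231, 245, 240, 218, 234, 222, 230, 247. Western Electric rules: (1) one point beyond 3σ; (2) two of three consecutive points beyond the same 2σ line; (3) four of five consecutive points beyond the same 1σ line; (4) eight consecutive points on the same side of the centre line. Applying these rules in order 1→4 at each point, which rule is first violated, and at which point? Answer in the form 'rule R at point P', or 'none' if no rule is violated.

none

Zone of each point (C = within 1σ̂, B = 1σ̂–2σ̂, A = 2σ̂–3σ̂, * = beyond 3σ̂; sign = side of CL): 1:-C, 2:-C, 3:-C, 4:-B, 5:+B, 6:+C, 7:+C, 8:-C, 9:-C, 10:+C, 11:+C, 12:-B, 13:-C, 14:-B, 15:-C, 16:+C
No rule fires across all 16 points.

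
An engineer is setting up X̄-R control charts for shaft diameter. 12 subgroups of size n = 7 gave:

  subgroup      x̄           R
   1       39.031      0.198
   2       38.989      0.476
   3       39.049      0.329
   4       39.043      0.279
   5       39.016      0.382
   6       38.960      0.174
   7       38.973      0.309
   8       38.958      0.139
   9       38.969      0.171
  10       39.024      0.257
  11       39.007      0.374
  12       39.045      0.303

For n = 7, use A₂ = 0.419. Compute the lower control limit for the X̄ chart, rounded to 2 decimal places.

X̄̄ = (39.031 + 38.989 + 39.049 + 39.043 + 39.016 + 38.960 + 38.973 + 38.958 + 38.969 + 39.024 + 39.007 + 39.045) / 12 = 468.0640 / 12 = 39.0053
R̄ = (0.198 + 0.476 + 0.329 + 0.279 + 0.382 + 0.174 + 0.309 + 0.139 + 0.171 + 0.257 + 0.374 + 0.303) / 12 = 3.3910 / 12 = 0.2826
LCL = X̄̄ − A₂·R̄ = 39.0053 − 0.419 × 0.2826 = 38.8869

38.89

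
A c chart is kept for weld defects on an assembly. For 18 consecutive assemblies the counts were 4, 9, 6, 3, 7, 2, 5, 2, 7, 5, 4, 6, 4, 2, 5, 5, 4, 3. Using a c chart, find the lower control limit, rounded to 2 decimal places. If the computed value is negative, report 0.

c̄ = (4 + 9 + 6 + 3 + 7 + 2 + 5 + 2 + 7 + 5 + 4 + 6 + 4 + 2 + 5 + 5 + 4 + 3) / 18 = 83 / 18 = 4.6111
LCL = c̄ − 3√c̄ = 4.6111 − 3 × 2.1473 = -1.8309 → 0 (cannot be negative)

0.00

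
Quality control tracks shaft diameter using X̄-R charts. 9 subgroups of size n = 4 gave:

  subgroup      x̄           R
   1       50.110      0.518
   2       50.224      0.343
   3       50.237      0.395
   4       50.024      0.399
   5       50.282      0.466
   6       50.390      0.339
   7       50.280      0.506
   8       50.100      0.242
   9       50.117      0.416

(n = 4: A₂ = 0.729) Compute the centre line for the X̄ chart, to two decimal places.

X̄̄ = (50.110 + 50.224 + 50.237 + 50.024 + 50.282 + 50.390 + 50.280 + 50.100 + 50.117) / 9 = 451.7640 / 9 = 50.1960
CL = X̄̄ = 50.1960

50.20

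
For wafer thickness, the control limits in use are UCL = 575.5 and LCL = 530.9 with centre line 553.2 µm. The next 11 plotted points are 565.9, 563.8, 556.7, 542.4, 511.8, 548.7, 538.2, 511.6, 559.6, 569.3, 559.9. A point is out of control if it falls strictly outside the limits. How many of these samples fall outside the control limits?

2

Compare each point to [530.9, 575.5]: sample 5 = 511.8 < LCL; sample 8 = 511.6 < LCL.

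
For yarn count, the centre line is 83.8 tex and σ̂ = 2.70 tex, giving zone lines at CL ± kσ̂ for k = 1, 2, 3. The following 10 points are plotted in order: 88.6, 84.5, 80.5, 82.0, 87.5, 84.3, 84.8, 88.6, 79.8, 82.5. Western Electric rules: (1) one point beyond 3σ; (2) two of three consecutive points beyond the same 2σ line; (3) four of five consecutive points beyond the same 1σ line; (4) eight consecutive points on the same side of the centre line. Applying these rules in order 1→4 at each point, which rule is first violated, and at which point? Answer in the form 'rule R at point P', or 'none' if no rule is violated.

Zone of each point (C = within 1σ̂, B = 1σ̂–2σ̂, A = 2σ̂–3σ̂, * = beyond 3σ̂; sign = side of CL): 1:+B, 2:+C, 3:-B, 4:-C, 5:+B, 6:+C, 7:+C, 8:+B, 9:-B, 10:-C
No rule fires across all 10 points.

none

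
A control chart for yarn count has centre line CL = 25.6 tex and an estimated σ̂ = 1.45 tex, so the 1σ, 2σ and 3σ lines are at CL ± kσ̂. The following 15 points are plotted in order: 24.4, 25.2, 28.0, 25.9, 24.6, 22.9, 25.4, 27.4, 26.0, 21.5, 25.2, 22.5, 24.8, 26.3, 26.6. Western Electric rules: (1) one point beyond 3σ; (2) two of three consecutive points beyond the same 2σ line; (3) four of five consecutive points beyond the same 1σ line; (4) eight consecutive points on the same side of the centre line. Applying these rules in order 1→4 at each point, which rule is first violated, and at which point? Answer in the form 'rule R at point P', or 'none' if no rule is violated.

rule 2 at point 12

Zone of each point (C = within 1σ̂, B = 1σ̂–2σ̂, A = 2σ̂–3σ̂, * = beyond 3σ̂; sign = side of CL): 1:-C, 2:-C, 3:+B, 4:+C, 5:-C, 6:-B, 7:-C, 8:+B, 9:+C, 10:-A, 11:-C, 12:-A, 13:-C, 14:+C, 15:+C
Rule 2 (two of three consecutive points beyond the same 2σ limit) is satisfied at point 12.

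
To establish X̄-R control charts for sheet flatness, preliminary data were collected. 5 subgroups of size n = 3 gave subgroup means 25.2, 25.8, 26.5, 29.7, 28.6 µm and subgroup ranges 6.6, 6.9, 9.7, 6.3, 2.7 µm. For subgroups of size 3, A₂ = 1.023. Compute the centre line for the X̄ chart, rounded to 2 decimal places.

27.16

X̄̄ = (25.2 + 25.8 + 26.5 + 29.7 + 28.6) / 5 = 135.8000 / 5 = 27.1600
CL = X̄̄ = 27.1600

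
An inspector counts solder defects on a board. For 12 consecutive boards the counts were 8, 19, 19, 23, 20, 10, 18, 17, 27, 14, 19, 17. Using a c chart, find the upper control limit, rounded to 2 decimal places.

c̄ = (8 + 19 + 19 + 23 + 20 + 10 + 18 + 17 + 27 + 14 + 19 + 17) / 12 = 211 / 12 = 17.5833
UCL = c̄ + 3√c̄ = 17.5833 + 3 × √17.5833 = 17.5833 + 3 × 4.1932 = 30.1631

30.16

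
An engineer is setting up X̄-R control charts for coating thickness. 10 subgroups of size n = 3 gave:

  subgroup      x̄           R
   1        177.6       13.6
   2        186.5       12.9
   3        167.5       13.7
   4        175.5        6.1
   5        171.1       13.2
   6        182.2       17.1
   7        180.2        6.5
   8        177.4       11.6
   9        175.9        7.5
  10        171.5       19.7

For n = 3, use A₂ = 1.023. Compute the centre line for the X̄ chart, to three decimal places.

176.540

X̄̄ = (177.6 + 186.5 + 167.5 + 175.5 + 171.1 + 182.2 + 180.2 + 177.4 + 175.9 + 171.5) / 10 = 1765.4000 / 10 = 176.5400
CL = X̄̄ = 176.5400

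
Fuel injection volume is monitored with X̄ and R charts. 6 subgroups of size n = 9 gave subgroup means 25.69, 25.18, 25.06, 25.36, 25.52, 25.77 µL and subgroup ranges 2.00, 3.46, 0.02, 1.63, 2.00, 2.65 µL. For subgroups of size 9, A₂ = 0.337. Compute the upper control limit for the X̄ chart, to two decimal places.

X̄̄ = (25.69 + 25.18 + 25.06 + 25.36 + 25.52 + 25.77) / 6 = 152.5800 / 6 = 25.4300
R̄ = (2.00 + 3.46 + 0.02 + 1.63 + 2.00 + 2.65) / 6 = 11.7600 / 6 = 1.9600
UCL = X̄̄ + A₂·R̄ = 25.4300 + 0.337 × 1.9600 = 26.0905

26.09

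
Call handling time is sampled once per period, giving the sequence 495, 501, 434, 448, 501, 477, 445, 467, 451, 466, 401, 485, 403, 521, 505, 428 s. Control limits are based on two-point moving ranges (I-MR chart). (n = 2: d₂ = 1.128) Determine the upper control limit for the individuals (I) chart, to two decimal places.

X̄ = (495 + 501 + 434 + 448 + 501 + 477 + 445 + 467 + 451 + 466 + 401 + 485 + 403 + 521 + 505 + 428) / 16 = 464.2500
Moving ranges: 6, 67, 14, 53, 24, 32, 22, 16, 15, 65, 84, 82, 118, 16, 77; M̄R̄ = 691.0000 / 15 = 46.0667
UCL = X̄ + 3·M̄R̄/d₂ = 464.2500 + 3 × 46.0667 / 1.128 = 586.7677

586.77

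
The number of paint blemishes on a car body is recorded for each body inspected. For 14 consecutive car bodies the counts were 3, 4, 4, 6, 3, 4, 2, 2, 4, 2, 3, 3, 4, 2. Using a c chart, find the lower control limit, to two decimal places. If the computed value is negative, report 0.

0.00

c̄ = (3 + 4 + 4 + 6 + 3 + 4 + 2 + 2 + 4 + 2 + 3 + 3 + 4 + 2) / 14 = 46 / 14 = 3.2857
LCL = c̄ − 3√c̄ = 3.2857 − 3 × 1.8127 = -2.1522 → 0 (cannot be negative)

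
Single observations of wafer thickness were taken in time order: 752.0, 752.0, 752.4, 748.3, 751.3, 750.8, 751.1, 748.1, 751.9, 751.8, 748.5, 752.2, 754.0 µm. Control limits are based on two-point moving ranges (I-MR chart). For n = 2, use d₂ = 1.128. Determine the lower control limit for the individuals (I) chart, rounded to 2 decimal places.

745.79

X̄ = (752.0 + 752.0 + 752.4 + 748.3 + 751.3 + 750.8 + 751.1 + 748.1 + 751.9 + 751.8 + 748.5 + 752.2 + 754.0) / 13 = 751.1077
Moving ranges: 0.0, 0.4, 4.1, 3.0, 0.5, 0.3, 3.0, 3.8, 0.1, 3.3, 3.7, 1.8; M̄R̄ = 24.0000 / 12 = 2.0000
LCL = X̄ − 3·M̄R̄/d₂ = 751.1077 − 3 × 2.0000 / 1.128 = 745.7885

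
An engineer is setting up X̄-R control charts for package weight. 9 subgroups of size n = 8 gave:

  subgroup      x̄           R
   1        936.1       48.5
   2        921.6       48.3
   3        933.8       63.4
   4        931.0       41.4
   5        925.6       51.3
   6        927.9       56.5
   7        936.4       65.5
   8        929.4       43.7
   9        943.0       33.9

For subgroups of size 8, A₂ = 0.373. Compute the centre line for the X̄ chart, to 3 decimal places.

X̄̄ = (936.1 + 921.6 + 933.8 + 931.0 + 925.6 + 927.9 + 936.4 + 929.4 + 943.0) / 9 = 8384.8000 / 9 = 931.6444
CL = X̄̄ = 931.6444

931.644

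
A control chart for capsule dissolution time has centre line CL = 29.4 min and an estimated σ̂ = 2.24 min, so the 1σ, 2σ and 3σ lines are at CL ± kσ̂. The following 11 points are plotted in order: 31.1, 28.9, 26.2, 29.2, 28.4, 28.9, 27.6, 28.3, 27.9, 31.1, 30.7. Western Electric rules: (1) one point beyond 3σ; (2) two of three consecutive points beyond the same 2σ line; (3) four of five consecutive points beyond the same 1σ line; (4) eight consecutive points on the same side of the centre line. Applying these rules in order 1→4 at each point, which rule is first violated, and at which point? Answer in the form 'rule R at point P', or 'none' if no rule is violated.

Zone of each point (C = within 1σ̂, B = 1σ̂–2σ̂, A = 2σ̂–3σ̂, * = beyond 3σ̂; sign = side of CL): 1:+C, 2:-C, 3:-B, 4:-C, 5:-C, 6:-C, 7:-C, 8:-C, 9:-C, 10:+C, 11:+C
Rule 4 (eight consecutive points on the same side of the centre line) is satisfied at point 9.

rule 4 at point 9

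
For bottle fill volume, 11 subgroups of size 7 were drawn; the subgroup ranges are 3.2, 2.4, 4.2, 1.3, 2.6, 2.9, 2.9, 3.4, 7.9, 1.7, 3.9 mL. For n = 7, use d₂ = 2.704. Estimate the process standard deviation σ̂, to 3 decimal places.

1.224

R̄ = (3.2 + 2.4 + 4.2 + 1.3 + 2.6 + 2.9 + 2.9 + 3.4 + 7.9 + 1.7 + 3.9) / 11 = 3.3091
σ̂ = R̄ / d₂ = 3.3091 / 2.704 = 1.2238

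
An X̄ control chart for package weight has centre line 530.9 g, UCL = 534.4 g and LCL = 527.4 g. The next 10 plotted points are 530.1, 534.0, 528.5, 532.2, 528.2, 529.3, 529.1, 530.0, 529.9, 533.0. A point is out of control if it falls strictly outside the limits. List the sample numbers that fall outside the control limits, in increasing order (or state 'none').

All 10 points lie within [527.4, 534.4].

none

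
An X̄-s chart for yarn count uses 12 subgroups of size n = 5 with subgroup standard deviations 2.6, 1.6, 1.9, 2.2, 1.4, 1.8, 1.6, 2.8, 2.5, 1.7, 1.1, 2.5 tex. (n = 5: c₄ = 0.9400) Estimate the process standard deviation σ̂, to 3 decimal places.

2.101

s̄ = (2.6 + 1.6 + 1.9 + 2.2 + 1.4 + 1.8 + 1.6 + 2.8 + 2.5 + 1.7 + 1.1 + 2.5) / 12 = 1.9750
σ̂ = s̄ / c₄ = 1.9750 / 0.9400 = 2.1011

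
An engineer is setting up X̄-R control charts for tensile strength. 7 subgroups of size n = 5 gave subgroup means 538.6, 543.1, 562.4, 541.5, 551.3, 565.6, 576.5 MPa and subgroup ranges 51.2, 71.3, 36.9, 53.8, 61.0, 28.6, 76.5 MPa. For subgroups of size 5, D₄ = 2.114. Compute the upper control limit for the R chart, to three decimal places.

R̄ = (51.2 + 71.3 + 36.9 + 53.8 + 61.0 + 28.6 + 76.5) / 7 = 379.3000 / 7 = 54.1857
UCL_R = D₄·R̄ = 2.114 × 54.1857 = 114.5486

114.549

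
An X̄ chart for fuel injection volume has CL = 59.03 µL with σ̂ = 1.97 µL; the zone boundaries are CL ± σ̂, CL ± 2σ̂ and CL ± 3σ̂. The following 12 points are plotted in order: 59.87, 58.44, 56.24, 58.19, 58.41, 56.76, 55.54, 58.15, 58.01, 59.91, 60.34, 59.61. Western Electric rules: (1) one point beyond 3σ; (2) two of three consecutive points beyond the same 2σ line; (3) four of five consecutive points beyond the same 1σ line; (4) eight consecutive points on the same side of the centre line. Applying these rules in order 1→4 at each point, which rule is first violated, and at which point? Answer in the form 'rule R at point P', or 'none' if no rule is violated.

rule 4 at point 9

Zone of each point (C = within 1σ̂, B = 1σ̂–2σ̂, A = 2σ̂–3σ̂, * = beyond 3σ̂; sign = side of CL): 1:+C, 2:-C, 3:-B, 4:-C, 5:-C, 6:-B, 7:-B, 8:-C, 9:-C, 10:+C, 11:+C, 12:+C
Rule 4 (eight consecutive points on the same side of the centre line) is satisfied at point 9.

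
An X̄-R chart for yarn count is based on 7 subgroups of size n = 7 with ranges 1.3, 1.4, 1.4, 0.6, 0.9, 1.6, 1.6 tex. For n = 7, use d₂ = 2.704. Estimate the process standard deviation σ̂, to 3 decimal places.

R̄ = (1.3 + 1.4 + 1.4 + 0.6 + 0.9 + 1.6 + 1.6) / 7 = 1.2571
σ̂ = R̄ / d₂ = 1.2571 / 2.704 = 0.4649

0.465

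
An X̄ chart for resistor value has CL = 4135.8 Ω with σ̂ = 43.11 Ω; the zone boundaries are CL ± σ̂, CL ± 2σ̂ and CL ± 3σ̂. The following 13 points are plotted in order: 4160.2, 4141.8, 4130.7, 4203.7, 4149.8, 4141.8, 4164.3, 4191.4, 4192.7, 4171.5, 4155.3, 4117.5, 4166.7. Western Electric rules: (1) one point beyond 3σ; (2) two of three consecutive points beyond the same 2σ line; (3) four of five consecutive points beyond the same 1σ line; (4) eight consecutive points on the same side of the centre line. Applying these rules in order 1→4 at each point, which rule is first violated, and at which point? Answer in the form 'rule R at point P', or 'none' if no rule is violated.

rule 4 at point 11

Zone of each point (C = within 1σ̂, B = 1σ̂–2σ̂, A = 2σ̂–3σ̂, * = beyond 3σ̂; sign = side of CL): 1:+C, 2:+C, 3:-C, 4:+B, 5:+C, 6:+C, 7:+C, 8:+B, 9:+B, 10:+C, 11:+C, 12:-C, 13:+C
Rule 4 (eight consecutive points on the same side of the centre line) is satisfied at point 11.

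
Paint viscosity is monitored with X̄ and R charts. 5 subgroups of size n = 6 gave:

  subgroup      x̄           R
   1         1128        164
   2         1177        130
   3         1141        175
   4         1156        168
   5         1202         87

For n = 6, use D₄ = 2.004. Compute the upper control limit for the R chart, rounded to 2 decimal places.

290.18

R̄ = (164 + 130 + 175 + 168 + 87) / 5 = 724.0000 / 5 = 144.8000
UCL_R = D₄·R̄ = 2.004 × 144.8000 = 290.1792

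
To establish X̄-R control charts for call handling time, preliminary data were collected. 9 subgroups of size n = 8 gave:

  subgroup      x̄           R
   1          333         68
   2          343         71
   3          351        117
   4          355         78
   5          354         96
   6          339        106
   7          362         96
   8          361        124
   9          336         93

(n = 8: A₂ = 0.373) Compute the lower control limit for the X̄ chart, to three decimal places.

313.036

X̄̄ = (333 + 343 + 351 + 355 + 354 + 339 + 362 + 361 + 336) / 9 = 3134.0000 / 9 = 348.2222
R̄ = (68 + 71 + 117 + 78 + 96 + 106 + 96 + 124 + 93) / 9 = 849.0000 / 9 = 94.3333
LCL = X̄̄ − A₂·R̄ = 348.2222 − 0.373 × 94.3333 = 313.0359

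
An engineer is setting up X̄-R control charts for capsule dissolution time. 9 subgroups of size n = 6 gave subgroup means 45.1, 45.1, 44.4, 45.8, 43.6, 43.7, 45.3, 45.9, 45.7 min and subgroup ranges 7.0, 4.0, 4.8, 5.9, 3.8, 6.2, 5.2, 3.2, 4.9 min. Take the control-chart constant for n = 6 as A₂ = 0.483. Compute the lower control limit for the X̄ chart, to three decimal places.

42.541

X̄̄ = (45.1 + 45.1 + 44.4 + 45.8 + 43.6 + 43.7 + 45.3 + 45.9 + 45.7) / 9 = 404.6000 / 9 = 44.9556
R̄ = (7.0 + 4.0 + 4.8 + 5.9 + 3.8 + 6.2 + 5.2 + 3.2 + 4.9) / 9 = 45.0000 / 9 = 5.0000
LCL = X̄̄ − A₂·R̄ = 44.9556 − 0.483 × 5.0000 = 42.5406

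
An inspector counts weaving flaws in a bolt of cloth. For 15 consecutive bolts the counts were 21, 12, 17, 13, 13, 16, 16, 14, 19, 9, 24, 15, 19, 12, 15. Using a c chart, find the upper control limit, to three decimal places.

27.541

c̄ = (21 + 12 + 17 + 13 + 13 + 16 + 16 + 14 + 19 + 9 + 24 + 15 + 19 + 12 + 15) / 15 = 235 / 15 = 15.6667
UCL = c̄ + 3√c̄ = 15.6667 + 3 × √15.6667 = 15.6667 + 3 × 3.9581 = 27.5410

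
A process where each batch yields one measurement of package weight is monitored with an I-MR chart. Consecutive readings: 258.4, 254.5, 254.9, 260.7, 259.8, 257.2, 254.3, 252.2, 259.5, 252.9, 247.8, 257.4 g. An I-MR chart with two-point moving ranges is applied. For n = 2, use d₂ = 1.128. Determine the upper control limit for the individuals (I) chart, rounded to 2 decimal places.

267.21

X̄ = (258.4 + 254.5 + 254.9 + 260.7 + 259.8 + 257.2 + 254.3 + 252.2 + 259.5 + 252.9 + 247.8 + 257.4) / 12 = 255.8000
Moving ranges: 3.9, 0.4, 5.8, 0.9, 2.6, 2.9, 2.1, 7.3, 6.6, 5.1, 9.6; M̄R̄ = 47.2000 / 11 = 4.2909
UCL = X̄ + 3·M̄R̄/d₂ = 255.8000 + 3 × 4.2909 / 1.128 = 267.2120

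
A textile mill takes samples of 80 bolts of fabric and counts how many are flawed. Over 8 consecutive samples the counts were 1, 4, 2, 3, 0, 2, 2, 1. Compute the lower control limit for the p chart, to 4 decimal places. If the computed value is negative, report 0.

p̄ = Σdᵢ / (k·n) = 15 / (8 × 80) = 0.02344
LCL = p̄ − 3·√(p̄(1−p̄)/n) = 0.02344 − 3 × 0.01691 = -0.02731 → 0 (negative, so LCL = 0)

0.0000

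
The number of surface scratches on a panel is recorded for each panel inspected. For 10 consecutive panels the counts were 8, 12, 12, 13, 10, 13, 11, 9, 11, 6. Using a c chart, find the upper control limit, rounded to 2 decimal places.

c̄ = (8 + 12 + 12 + 13 + 10 + 13 + 11 + 9 + 11 + 6) / 10 = 105 / 10 = 10.5000
UCL = c̄ + 3√c̄ = 10.5000 + 3 × √10.5000 = 10.5000 + 3 × 3.2404 = 20.2211

20.22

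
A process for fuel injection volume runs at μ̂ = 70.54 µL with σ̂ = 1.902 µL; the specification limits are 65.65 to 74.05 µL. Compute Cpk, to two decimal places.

0.62

Cpu = (USL − μ̂) / (3σ̂) = (74.05 − 70.54) / (3 × 1.902) = 0.6151; Cpl = (μ̂ − LSL) / (3σ̂) = (70.54 − 65.65) / (3 × 1.902) = 0.8570; Cpk = min(Cpu, Cpl) = 0.6151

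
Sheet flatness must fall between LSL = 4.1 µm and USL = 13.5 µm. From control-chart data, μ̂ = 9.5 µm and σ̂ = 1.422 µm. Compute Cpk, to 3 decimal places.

0.938

Cpu = (USL − μ̂) / (3σ̂) = (13.5 − 9.5) / (3 × 1.422) = 0.9376; Cpl = (μ̂ − LSL) / (3σ̂) = (9.5 − 4.1) / (3 × 1.422) = 1.2658; Cpk = min(Cpu, Cpl) = 0.9376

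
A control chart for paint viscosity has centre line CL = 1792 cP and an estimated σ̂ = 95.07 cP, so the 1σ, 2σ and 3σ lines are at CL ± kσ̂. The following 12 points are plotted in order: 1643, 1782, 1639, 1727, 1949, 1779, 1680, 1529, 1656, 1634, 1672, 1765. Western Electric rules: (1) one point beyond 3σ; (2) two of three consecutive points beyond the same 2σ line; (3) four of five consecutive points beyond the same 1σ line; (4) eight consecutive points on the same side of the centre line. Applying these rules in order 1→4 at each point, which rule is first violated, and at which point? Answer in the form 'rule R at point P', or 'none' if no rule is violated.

rule 3 at point 10

Zone of each point (C = within 1σ̂, B = 1σ̂–2σ̂, A = 2σ̂–3σ̂, * = beyond 3σ̂; sign = side of CL): 1:-B, 2:-C, 3:-B, 4:-C, 5:+B, 6:-C, 7:-B, 8:-A, 9:-B, 10:-B, 11:-B, 12:-C
Rule 3 (four of five consecutive points beyond the same 1σ limit) is satisfied at point 10.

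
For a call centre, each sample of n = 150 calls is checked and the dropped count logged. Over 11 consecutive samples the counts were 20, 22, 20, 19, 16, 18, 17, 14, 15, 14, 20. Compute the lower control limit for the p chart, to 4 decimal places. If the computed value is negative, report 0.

p̄ = Σdᵢ / (k·n) = 195 / (11 × 150) = 0.11818
LCL = p̄ − 3·√(p̄(1−p̄)/n) = 0.11818 − 3 × 0.02636 = 0.03911

0.0391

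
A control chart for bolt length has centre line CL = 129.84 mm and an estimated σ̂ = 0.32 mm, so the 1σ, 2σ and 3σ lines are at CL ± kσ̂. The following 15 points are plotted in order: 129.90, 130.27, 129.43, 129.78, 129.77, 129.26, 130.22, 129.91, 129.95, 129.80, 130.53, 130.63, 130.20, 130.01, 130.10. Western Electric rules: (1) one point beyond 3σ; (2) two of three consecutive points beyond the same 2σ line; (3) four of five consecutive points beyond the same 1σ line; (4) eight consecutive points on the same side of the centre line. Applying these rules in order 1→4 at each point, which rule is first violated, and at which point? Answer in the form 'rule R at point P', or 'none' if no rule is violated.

Zone of each point (C = within 1σ̂, B = 1σ̂–2σ̂, A = 2σ̂–3σ̂, * = beyond 3σ̂; sign = side of CL): 1:+C, 2:+B, 3:-B, 4:-C, 5:-C, 6:-B, 7:+B, 8:+C, 9:+C, 10:-C, 11:+A, 12:+A, 13:+B, 14:+C, 15:+C
Rule 2 (two of three consecutive points beyond the same 2σ limit) is satisfied at point 12.

rule 2 at point 12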